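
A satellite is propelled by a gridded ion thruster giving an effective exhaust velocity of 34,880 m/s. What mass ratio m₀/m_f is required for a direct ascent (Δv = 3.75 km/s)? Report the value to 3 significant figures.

Using Δv = v_e ln(m₀/m_f): m₀/m_f = exp(Δv / v_e) = exp(3750 / 34880.0) = exp(0.1075) = 1.1135.

mass ratio ≈ 1.11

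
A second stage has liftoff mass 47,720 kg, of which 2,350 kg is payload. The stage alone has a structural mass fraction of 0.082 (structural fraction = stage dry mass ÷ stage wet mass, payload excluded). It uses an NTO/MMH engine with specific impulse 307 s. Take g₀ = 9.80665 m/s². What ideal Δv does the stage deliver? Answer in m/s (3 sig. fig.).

Stage wet mass = m₀ − payload = 47,720 − 2,350 = 45,370 kg.
Stage dry mass = ε × stage wet mass = 0.082 × 45,370 = 3,720.34 kg.
Burnout mass m_f = stage dry + payload = 3,720.34 + 2,350 = 6,070.34 kg.
v_e = Isp · g₀ = 307 × 9.80665 = 3010.6 m/s.
Using Δv = v_e ln(m₀/m_f): Δv = v_e · ln(47,720/6,070.34) = 3010.6 × ln(7.861) = 3010.6 × 2.0619 ≈ 6208 m/s.

Δv ≈ 6210 m/s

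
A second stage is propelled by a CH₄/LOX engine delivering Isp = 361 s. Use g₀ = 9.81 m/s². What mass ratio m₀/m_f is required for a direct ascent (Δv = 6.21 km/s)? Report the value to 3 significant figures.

mass ratio ≈ 5.78

v_e = Isp · g₀ = 361 × 9.81 = 3541.4 m/s.
Using Δv = v_e ln(m₀/m_f): m₀/m_f = exp(Δv / v_e) = exp(6210 / 3541.4) = exp(1.7535) = 5.7750.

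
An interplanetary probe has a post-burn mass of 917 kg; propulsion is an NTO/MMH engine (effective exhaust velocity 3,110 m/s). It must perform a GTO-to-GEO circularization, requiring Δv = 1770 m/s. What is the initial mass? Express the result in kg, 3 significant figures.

m₀/m_f = exp(Δv / v_e) = exp(1770 / 3110.0) = exp(0.5691) = 1.7667.
m₀ = m_f × 1.7667 = 917 × 1.7667 = 1,620.06 kg.

initial mass ≈ 1620 kg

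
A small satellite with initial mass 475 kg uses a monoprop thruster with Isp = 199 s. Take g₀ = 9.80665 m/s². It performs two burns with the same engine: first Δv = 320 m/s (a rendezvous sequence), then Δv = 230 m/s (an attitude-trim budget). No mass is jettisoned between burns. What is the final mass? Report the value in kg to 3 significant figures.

v_e = Isp · g₀ = 199 × 9.80665 = 1951.5 m/s.
After the first burn: m = 475 × exp(−320/1951.5) = 475 × 0.84876 = 403.161 kg.
After the second burn: m = 403.161 × exp(−230/1951.5) = 403.161 × 0.88882 = 358.338 kg.

final mass ≈ 358 kg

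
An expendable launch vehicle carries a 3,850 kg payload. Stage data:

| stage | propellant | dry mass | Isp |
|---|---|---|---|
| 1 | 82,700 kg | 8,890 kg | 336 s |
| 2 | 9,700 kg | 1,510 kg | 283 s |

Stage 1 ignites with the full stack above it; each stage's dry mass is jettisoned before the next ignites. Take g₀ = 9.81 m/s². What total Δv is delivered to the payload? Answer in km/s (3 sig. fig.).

Δv ≈ 7.79 km/s

Ignition mass of stage 1 = 82,700+8,890 + 9,700+1,510 + 3,850 = 106,650 kg.
Stage 1: m₀ = 106,650 kg, m_f = 106,650 − 82,700 = 23,950 kg; Δv = 336×9.81×ln(4.453) = 3296.2×1.4936 ≈ 4923 m/s.
Stage 2: m₀ = 15,060 kg, m_f = 15,060 − 9,700 = 5,360 kg; Δv = 283×9.81×ln(2.81) = 2776.2×1.0331 ≈ 2868 m/s.
Total Δv = 4923 + 2868 = 7791 m/s.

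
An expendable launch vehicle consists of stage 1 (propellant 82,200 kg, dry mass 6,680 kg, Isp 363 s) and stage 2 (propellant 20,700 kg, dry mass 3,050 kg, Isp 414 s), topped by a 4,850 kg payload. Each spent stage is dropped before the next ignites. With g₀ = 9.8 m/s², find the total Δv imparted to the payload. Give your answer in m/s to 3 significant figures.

Δv ≈ 9500 m/s

Ignition mass of stage 1 = 82,200+6,680 + 20,700+3,050 + 4,850 = 117,480 kg.
Stage 1: m₀ = 117,480 kg, m_f = 117,480 − 82,200 = 35,280 kg; Δv = 363×9.8×ln(3.33) = 3557.4×1.2030 ≈ 4279 m/s.
Stage 2: m₀ = 28,600 kg, m_f = 28,600 − 20,700 = 7,900 kg; Δv = 414×9.8×ln(3.62) = 4057.2×1.2865 ≈ 5220 m/s.
Total Δv = 4279 + 5220 = 9499 m/s.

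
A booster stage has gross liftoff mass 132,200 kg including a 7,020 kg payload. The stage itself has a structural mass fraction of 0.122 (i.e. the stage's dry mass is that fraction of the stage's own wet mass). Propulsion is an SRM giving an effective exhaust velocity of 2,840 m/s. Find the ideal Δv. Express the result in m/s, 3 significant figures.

Stage wet mass = m₀ − payload = 132,200 − 7,020 = 125,180 kg.
Stage dry mass = ε × stage wet mass = 0.122 × 125,180 = 15,272 kg.
Burnout mass m_f = stage dry + payload = 15,272 + 7,020 = 22,292 kg.
By the Tsiolkovsky rocket equation, Δv = v_e · ln(132,200/22,292) = 2840.0 × ln(5.93) = 2840.0 × 1.7801 ≈ 5055 m/s.

Δv ≈ 5060 m/s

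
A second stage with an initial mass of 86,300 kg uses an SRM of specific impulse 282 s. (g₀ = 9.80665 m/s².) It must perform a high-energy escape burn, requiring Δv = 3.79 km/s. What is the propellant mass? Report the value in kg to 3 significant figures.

propellant mass ≈ 64400 kg

v_e = Isp · g₀ = 282 × 9.80665 = 2765.5 m/s.
Using Δv = v_e ln(m₀/m_f): m₀/m_f = exp(Δv / v_e) = exp(3790 / 2765.5) = exp(1.3705) = 3.9372.
m_f = 86,300 / 3.9372 = 21,919.1 kg, so propellant = m₀ − m_f = 86,300 − 21,919.1 = 64,380.9 kg.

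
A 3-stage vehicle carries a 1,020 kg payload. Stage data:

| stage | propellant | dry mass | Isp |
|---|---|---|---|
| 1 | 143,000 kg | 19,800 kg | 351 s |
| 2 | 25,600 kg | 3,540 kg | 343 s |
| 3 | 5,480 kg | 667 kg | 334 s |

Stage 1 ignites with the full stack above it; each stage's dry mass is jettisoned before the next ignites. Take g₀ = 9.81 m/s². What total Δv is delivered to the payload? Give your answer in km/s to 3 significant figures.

Ignition mass of stage 1 = 143,000+19,800 + 25,600+3,540 + 5,480+667 + 1,020 = 199,107 kg.
Stage 1: m₀ = 199,107 kg, m_f = 199,107 − 143,000 = 56,107 kg; Δv = 351×9.81×ln(3.549) = 3443.3×1.2666 ≈ 4361 m/s.
Stage 2: m₀ = 36,307 kg, m_f = 36,307 − 25,600 = 10,707 kg; Δv = 343×9.81×ln(3.391) = 3364.8×1.2211 ≈ 4109 m/s.
Stage 3: m₀ = 7,167 kg, m_f = 7,167 − 5,480 = 1,687 kg; Δv = 334×9.81×ln(4.248) = 3276.5×1.4465 ≈ 4740 m/s.
Total Δv = 4361 + 4109 + 4740 = 13210 m/s.

Δv ≈ 13.2 km/s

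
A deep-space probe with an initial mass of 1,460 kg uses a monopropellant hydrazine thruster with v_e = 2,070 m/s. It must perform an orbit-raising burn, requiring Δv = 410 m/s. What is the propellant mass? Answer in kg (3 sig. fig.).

Using Δv = v_e ln(m₀/m_f): m₀/m_f = exp(Δv / v_e) = exp(410 / 2070.0) = exp(0.1981) = 1.2190.
m_f = 1,460 / 1.2190 = 1,197.7 kg, so propellant = m₀ − m_f = 1,460 − 1,197.7 = 262.3 kg.

propellant mass ≈ 262 kg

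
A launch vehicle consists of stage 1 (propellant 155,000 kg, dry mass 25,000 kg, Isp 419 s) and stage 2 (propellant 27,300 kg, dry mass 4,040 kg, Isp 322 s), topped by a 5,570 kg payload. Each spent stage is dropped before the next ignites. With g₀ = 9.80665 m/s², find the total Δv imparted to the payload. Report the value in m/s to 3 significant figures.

Δv ≈ 9400 m/s

Ignition mass of stage 1 = 155,000+25,000 + 27,300+4,040 + 5,570 = 216,910 kg.
Stage 1: m₀ = 216,910 kg, m_f = 216,910 − 155,000 = 61,910 kg; Δv = 419×9.80665×ln(3.504) = 4109.0×1.2538 ≈ 5152 m/s.
Stage 2: m₀ = 36,910 kg, m_f = 36,910 − 27,300 = 9,610 kg; Δv = 322×9.80665×ln(3.841) = 3157.7×1.3457 ≈ 4249 m/s.
Total Δv = 5152 + 4249 = 9401 m/s.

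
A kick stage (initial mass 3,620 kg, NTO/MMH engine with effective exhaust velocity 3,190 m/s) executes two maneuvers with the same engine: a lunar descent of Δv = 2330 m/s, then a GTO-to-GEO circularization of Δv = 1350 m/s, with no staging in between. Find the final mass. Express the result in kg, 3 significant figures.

After the first burn: m = 3620 × exp(−2330/3190.0) = 3620 × 0.48171 = 1,743.79 kg.
After the second burn: m = 1,743.79 × exp(−1350/3190.0) = 1,743.79 × 0.65495 = 1,142.1 kg.

final mass ≈ 1140 kg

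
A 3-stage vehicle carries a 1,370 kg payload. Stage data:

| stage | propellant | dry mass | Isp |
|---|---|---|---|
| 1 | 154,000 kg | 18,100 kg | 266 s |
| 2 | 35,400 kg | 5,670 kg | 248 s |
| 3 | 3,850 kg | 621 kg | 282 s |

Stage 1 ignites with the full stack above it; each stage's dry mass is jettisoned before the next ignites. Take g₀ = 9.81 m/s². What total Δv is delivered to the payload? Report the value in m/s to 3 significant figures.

Δv ≈ 9560 m/s

Ignition mass of stage 1 = 154,000+18,100 + 35,400+5,670 + 3,850+621 + 1,370 = 219,011 kg.
Stage 1: m₀ = 219,011 kg, m_f = 219,011 − 154,000 = 65,011 kg; Δv = 266×9.81×ln(3.369) = 2609.5×1.2146 ≈ 3169 m/s.
Stage 2: m₀ = 46,911 kg, m_f = 46,911 − 35,400 = 11,511 kg; Δv = 248×9.81×ln(4.075) = 2432.9×1.4049 ≈ 3418 m/s.
Stage 3: m₀ = 5,841 kg, m_f = 5,841 − 3,850 = 1,991 kg; Δv = 282×9.81×ln(2.934) = 2766.4×1.0763 ≈ 2977 m/s.
Total Δv = 3169 + 3418 + 2977 = 9564 m/s.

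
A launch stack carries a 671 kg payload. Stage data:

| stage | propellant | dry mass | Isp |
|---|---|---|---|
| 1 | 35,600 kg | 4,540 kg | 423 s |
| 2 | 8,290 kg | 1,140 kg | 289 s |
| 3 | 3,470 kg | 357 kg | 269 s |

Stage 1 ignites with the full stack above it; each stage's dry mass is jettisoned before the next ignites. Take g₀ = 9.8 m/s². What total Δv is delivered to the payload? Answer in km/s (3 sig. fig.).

Δv ≈ 10.9 km/s

Ignition mass of stage 1 = 35,600+4,540 + 8,290+1,140 + 3,470+357 + 671 = 54,068 kg.
Stage 1: m₀ = 54,068 kg, m_f = 54,068 − 35,600 = 18,468 kg; Δv = 423×9.8×ln(2.928) = 4145.4×1.0742 ≈ 4453 m/s.
Stage 2: m₀ = 13,928 kg, m_f = 13,928 − 8,290 = 5,638 kg; Δv = 289×9.8×ln(2.47) = 2832.2×0.9044 ≈ 2561 m/s.
Stage 3: m₀ = 4,498 kg, m_f = 4,498 − 3,470 = 1,028 kg; Δv = 269×9.8×ln(4.375) = 2636.2×1.4760 ≈ 3891 m/s.
Total Δv = 4453 + 2561 + 3891 = 10905 m/s.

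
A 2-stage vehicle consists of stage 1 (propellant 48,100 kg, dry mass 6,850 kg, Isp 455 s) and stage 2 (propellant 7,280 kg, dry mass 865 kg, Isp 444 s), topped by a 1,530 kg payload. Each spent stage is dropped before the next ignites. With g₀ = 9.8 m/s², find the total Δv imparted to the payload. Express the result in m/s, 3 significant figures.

Δv ≈ 12200 m/s

Ignition mass of stage 1 = 48,100+6,850 + 7,280+865 + 1,530 = 64,625 kg.
Stage 1: m₀ = 64,625 kg, m_f = 64,625 − 48,100 = 16,525 kg; Δv = 455×9.8×ln(3.911) = 4459.0×1.3637 ≈ 6081 m/s.
Stage 2: m₀ = 9,675 kg, m_f = 9,675 − 7,280 = 2,395 kg; Δv = 444×9.8×ln(4.04) = 4351.2×1.3962 ≈ 6075 m/s.
Total Δv = 6081 + 6075 = 12156 m/s.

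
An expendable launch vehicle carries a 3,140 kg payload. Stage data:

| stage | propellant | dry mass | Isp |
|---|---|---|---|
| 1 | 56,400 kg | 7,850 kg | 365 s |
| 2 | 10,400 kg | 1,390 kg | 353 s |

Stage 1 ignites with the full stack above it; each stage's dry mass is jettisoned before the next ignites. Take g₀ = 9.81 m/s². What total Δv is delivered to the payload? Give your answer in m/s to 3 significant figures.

Δv ≈ 8590 m/s

Ignition mass of stage 1 = 56,400+7,850 + 10,400+1,390 + 3,140 = 79,180 kg.
Stage 1: m₀ = 79,180 kg, m_f = 79,180 − 56,400 = 22,780 kg; Δv = 365×9.81×ln(3.476) = 3580.7×1.2458 ≈ 4461 m/s.
Stage 2: m₀ = 14,930 kg, m_f = 14,930 − 10,400 = 4,530 kg; Δv = 353×9.81×ln(3.296) = 3462.9×1.1927 ≈ 4130 m/s.
Total Δv = 4461 + 4130 = 8591 m/s.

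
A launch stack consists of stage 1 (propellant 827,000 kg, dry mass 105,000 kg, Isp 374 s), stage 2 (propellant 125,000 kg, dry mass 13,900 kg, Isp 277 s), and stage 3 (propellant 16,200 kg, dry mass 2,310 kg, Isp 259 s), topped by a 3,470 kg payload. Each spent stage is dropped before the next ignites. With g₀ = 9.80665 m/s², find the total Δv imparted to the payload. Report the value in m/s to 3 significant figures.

Δv ≈ 12700 m/s

Ignition mass of stage 1 = 827,000+105,000 + 125,000+13,900 + 16,200+2,310 + 3,470 = 1,092,880 kg.
Stage 1: m₀ = 1,092,880 kg, m_f = 1,092,880 − 827,000 = 265,880 kg; Δv = 374×9.80665×ln(4.11) = 3667.7×1.4135 ≈ 5184 m/s.
Stage 2: m₀ = 160,880 kg, m_f = 160,880 − 125,000 = 35,880 kg; Δv = 277×9.80665×ln(4.484) = 2716.4×1.5005 ≈ 4076 m/s.
Stage 3: m₀ = 21,980 kg, m_f = 21,980 − 16,200 = 5,780 kg; Δv = 259×9.80665×ln(3.803) = 2539.9×1.3357 ≈ 3393 m/s.
Total Δv = 5184 + 4076 + 3393 = 12653 m/s.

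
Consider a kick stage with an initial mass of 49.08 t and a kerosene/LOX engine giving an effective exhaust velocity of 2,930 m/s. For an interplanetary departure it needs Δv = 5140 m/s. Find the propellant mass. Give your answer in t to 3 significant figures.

propellant mass ≈ 40.6 t

m₀/m_f = exp(Δv / v_e) = exp(5140 / 2930.0) = exp(1.7543) = 5.7792.
m_f = 49.08 / 5.7792 = 8.49252 t, so propellant = m₀ − m_f = 49.08 − 8.49252 = 40.58748 t.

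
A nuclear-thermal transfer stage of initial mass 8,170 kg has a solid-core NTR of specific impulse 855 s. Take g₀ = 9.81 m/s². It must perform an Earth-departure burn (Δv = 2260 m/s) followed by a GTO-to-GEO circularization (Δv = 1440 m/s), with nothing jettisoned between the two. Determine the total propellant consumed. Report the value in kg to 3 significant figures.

total propellant consumed ≈ 2910 kg

v_e = Isp · g₀ = 855 × 9.81 = 8387.6 m/s.
After the first burn: m = 8170 × exp(−2260/8387.6) = 8170 × 0.76380 = 6,240.25 kg.
After the second burn: m = 6,240.25 × exp(−1440/8387.6) = 6,240.25 × 0.84225 = 5,255.85 kg.
Total propellant = m₀ − m_final = 8170 − 5,255.85 = 2,914.15 kg.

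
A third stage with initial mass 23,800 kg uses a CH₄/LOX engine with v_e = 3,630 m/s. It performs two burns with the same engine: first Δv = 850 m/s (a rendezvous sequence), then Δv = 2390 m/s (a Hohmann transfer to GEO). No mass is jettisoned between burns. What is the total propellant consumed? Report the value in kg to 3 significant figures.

After the first burn: m = 23800 × exp(−850/3630.0) = 23800 × 0.79124 = 18,831.5 kg.
After the second burn: m = 18,831.5 × exp(−2390/3630.0) = 18,831.5 × 0.51768 = 9,748.69 kg.
Total propellant = m₀ − m_final = 23800 − 9,748.69 = 14,051.31 kg.

total propellant consumed ≈ 14100 kg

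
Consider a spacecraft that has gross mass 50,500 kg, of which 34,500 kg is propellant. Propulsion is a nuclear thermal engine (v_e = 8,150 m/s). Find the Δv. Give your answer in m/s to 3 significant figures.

m_f = m₀ − m_prop = 50,500 − 34,500 = 16,000 kg.
Δv = v_e · ln(m₀/m_f) = 8150.0 × ln(3.156) = 8150.0 × 1.1494 ≈ 9367.5 m/s.

Δv ≈ 9370 m/s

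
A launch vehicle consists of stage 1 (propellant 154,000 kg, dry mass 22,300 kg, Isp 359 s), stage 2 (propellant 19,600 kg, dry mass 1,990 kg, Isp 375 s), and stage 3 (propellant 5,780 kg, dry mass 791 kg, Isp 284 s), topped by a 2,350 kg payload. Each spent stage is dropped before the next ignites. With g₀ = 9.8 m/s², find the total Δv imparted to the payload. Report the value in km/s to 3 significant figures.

Δv ≈ 11.5 km/s

Ignition mass of stage 1 = 154,000+22,300 + 19,600+1,990 + 5,780+791 + 2,350 = 206,811 kg.
Stage 1: m₀ = 206,811 kg, m_f = 206,811 − 154,000 = 52,811 kg; Δv = 359×9.8×ln(3.916) = 3518.2×1.3651 ≈ 4803 m/s.
Stage 2: m₀ = 30,511 kg, m_f = 30,511 − 19,600 = 10,911 kg; Δv = 375×9.8×ln(2.796) = 3675.0×1.0283 ≈ 3779 m/s.
Stage 3: m₀ = 8,921 kg, m_f = 8,921 − 5,780 = 3,141 kg; Δv = 284×9.8×ln(2.84) = 2783.2×1.0439 ≈ 2905 m/s.
Total Δv = 4803 + 3779 + 2905 = 11487 m/s.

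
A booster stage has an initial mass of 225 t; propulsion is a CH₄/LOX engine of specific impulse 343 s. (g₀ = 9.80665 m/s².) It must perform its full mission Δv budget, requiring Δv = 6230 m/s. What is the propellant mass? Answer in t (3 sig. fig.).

v_e = Isp · g₀ = 343 × 9.80665 = 3363.7 m/s.
From the ideal rocket equation, m₀/m_f = exp(Δv / v_e) = exp(6230 / 3363.7) = exp(1.8521) = 6.3734.
m_f = 225 / 6.3734 = 35.303 t, so propellant = m₀ − m_f = 225 − 35.303 = 189.697 t.

propellant mass ≈ 190 t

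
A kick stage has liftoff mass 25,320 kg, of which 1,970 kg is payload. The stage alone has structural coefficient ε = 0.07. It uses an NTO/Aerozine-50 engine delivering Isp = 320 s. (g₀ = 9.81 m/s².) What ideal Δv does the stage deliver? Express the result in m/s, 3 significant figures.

Δv ≈ 6120 m/s

Stage wet mass = m₀ − payload = 25,320 − 1,970 = 23,350 kg.
Stage dry mass = ε × stage wet mass = 0.07 × 23,350 = 1,634.5 kg.
Burnout mass m_f = stage dry + payload = 1,634.5 + 1,970 = 3,604.5 kg.
v_e = Isp · g₀ = 320 × 9.81 = 3139.2 m/s.
By the Tsiolkovsky rocket equation, Δv = v_e · ln(25,320/3,604.5) = 3139.2 × ln(7.025) = 3139.2 × 1.9494 ≈ 6120 m/s.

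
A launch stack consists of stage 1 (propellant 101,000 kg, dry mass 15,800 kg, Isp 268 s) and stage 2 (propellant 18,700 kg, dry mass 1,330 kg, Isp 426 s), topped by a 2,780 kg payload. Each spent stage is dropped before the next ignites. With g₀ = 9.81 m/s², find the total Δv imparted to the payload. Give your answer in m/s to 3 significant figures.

Ignition mass of stage 1 = 101,000+15,800 + 18,700+1,330 + 2,780 = 139,610 kg.
Stage 1: m₀ = 139,610 kg, m_f = 139,610 − 101,000 = 38,610 kg; Δv = 268×9.81×ln(3.616) = 2629.1×1.2853 ≈ 3379 m/s.
Stage 2: m₀ = 22,810 kg, m_f = 22,810 − 18,700 = 4,110 kg; Δv = 426×9.81×ln(5.55) = 4179.1×1.7138 ≈ 7162 m/s.
Total Δv = 3379 + 7162 = 10541 m/s.

Δv ≈ 10500 m/s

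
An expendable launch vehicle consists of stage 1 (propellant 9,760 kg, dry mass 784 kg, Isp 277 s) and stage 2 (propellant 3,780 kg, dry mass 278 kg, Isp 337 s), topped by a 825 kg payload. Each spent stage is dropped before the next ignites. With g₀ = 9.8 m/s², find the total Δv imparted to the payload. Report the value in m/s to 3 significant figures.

Δv ≈ 7630 m/s

Ignition mass of stage 1 = 9,760+784 + 3,780+278 + 825 = 15,427 kg.
Stage 1: m₀ = 15,427 kg, m_f = 15,427 − 9,760 = 5,667 kg; Δv = 277×9.8×ln(2.722) = 2714.6×1.0015 ≈ 2719 m/s.
Stage 2: m₀ = 4,883 kg, m_f = 4,883 − 3,780 = 1,103 kg; Δv = 337×9.8×ln(4.427) = 3302.6×1.4877 ≈ 4913 m/s.
Total Δv = 2719 + 4913 = 7632 m/s.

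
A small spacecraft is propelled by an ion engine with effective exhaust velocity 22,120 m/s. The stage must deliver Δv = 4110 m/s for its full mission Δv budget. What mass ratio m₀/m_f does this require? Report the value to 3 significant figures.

Using Δv = v_e ln(m₀/m_f): m₀/m_f = exp(Δv / v_e) = exp(4110 / 22120.0) = exp(0.1858) = 1.2042.

mass ratio ≈ 1.20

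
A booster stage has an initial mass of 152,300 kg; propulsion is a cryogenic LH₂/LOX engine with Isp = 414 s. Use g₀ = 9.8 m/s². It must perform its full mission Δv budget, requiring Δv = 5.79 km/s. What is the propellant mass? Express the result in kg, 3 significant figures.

v_e = Isp · g₀ = 414 × 9.8 = 4057.2 m/s.
m₀/m_f = exp(Δv / v_e) = exp(5790 / 4057.2) = exp(1.4271) = 4.1666.
m_f = 152,300 / 4.1666 = 36,552.6 kg, so propellant = m₀ − m_f = 152,300 − 36,552.6 = 115,747.4 kg.

propellant mass ≈ 116000 kg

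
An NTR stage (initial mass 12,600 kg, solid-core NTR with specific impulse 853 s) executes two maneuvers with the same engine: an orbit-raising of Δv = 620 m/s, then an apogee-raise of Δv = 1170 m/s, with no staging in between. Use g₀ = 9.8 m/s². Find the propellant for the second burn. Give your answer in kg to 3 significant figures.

v_e = Isp · g₀ = 853 × 9.8 = 8359.4 m/s.
After the first burn: m = 12600 × exp(−620/8359.4) = 12600 × 0.92852 = 11,699.4 kg.
After the second burn: m = 11,699.4 × exp(−1170/8359.4) = 11,699.4 × 0.86939 = 10,171.3 kg.
Second-burn propellant = 11,699.4 − 10,171.3 = 1,528.1 kg.

propellant for the second burn ≈ 1530 kg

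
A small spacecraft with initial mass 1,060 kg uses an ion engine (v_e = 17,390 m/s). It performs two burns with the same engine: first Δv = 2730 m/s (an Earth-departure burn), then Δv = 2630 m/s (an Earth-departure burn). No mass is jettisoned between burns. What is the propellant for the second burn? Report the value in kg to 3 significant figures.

After the first burn: m = 1060 × exp(−2730/17390.0) = 1060 × 0.85472 = 906.003 kg.
After the second burn: m = 906.003 × exp(−2630/17390.0) = 906.003 × 0.85964 = 778.836 kg.
Second-burn propellant = 906.003 − 778.836 = 127.167 kg.

propellant for the second burn ≈ 127 kg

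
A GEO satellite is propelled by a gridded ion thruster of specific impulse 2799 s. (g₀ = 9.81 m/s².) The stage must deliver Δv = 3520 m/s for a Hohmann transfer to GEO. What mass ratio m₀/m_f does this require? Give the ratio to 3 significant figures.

mass ratio ≈ 1.14

v_e = Isp · g₀ = 2799 × 9.81 = 27458.2 m/s.
m₀/m_f = exp(Δv / v_e) = exp(3520 / 27458.2) = exp(0.1282) = 1.1368.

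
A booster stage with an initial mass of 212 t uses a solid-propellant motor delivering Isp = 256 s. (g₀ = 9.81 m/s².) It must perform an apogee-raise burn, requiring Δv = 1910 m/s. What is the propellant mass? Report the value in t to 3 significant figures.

v_e = Isp · g₀ = 256 × 9.81 = 2511.4 m/s.
By the Tsiolkovsky rocket equation, m₀/m_f = exp(Δv / v_e) = exp(1910 / 2511.4) = exp(0.7605) = 2.1394.
m_f = 212 / 2.1394 = 99.0932 t, so propellant = m₀ − m_f = 212 − 99.0932 = 112.9068 t.

propellant mass ≈ 113 t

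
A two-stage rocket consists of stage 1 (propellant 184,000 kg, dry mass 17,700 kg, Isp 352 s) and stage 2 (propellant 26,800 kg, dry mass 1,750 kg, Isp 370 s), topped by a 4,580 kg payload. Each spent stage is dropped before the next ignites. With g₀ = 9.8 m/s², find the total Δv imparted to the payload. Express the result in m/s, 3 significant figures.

Ignition mass of stage 1 = 184,000+17,700 + 26,800+1,750 + 4,580 = 234,830 kg.
Stage 1: m₀ = 234,830 kg, m_f = 234,830 − 184,000 = 50,830 kg; Δv = 352×9.8×ln(4.62) = 3449.6×1.5304 ≈ 5279 m/s.
Stage 2: m₀ = 33,130 kg, m_f = 33,130 − 26,800 = 6,330 kg; Δv = 370×9.8×ln(5.234) = 3626.0×1.6551 ≈ 6002 m/s.
Total Δv = 5279 + 6002 = 11281 m/s.

Δv ≈ 11300 m/s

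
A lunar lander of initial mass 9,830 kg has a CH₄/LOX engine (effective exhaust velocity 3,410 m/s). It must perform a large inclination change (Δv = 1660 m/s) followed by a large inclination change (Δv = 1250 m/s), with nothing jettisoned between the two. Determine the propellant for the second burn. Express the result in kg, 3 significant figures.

propellant for the second burn ≈ 1850 kg

After the first burn: m = 9830 × exp(−1660/3410.0) = 9830 × 0.61459 = 6,041.42 kg.
After the second burn: m = 6,041.42 × exp(−1250/3410.0) = 6,041.42 × 0.69311 = 4,187.37 kg.
Second-burn propellant = 6,041.42 − 4,187.37 = 1,854.05 kg.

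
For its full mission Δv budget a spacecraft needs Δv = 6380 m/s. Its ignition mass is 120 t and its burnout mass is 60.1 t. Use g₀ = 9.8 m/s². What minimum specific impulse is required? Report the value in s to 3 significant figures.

ln(m₀/m_f) = ln(120000/60100) = ln(1.997) = 0.6915.
Rocket equation: v_e = Δv / ln(m₀/m_f) = 6380 / 0.6915 = 9226.6 m/s.
Isp = v_e / g₀ = 9226.6 / 9.8 = 941.5 s.

Isp ≈ 941 s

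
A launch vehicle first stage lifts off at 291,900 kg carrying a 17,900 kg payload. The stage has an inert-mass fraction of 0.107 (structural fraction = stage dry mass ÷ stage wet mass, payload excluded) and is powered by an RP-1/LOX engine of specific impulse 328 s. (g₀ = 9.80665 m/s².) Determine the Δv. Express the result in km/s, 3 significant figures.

Δv ≈ 5.86 km/s

Stage wet mass = m₀ − payload = 291,900 − 17,900 = 274,000 kg.
Stage dry mass = ε × stage wet mass = 0.107 × 274,000 = 29,318 kg.
Burnout mass m_f = stage dry + payload = 29,318 + 17,900 = 47,218 kg.
v_e = Isp · g₀ = 328 × 9.80665 = 3216.6 m/s.
Δv = v_e · ln(291,900/47,218) = 3216.6 × ln(6.182) = 3216.6 × 1.8216 ≈ 5859 m/s.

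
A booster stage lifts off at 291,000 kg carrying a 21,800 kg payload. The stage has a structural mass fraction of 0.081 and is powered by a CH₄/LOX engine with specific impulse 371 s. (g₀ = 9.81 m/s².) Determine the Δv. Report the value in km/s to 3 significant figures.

Stage wet mass = m₀ − payload = 291,000 − 21,800 = 269,200 kg.
Stage dry mass = ε × stage wet mass = 0.081 × 269,200 = 21,805.2 kg.
Burnout mass m_f = stage dry + payload = 21,805.2 + 21,800 = 43,605.2 kg.
v_e = Isp · g₀ = 371 × 9.81 = 3639.5 m/s.
Δv = v_e · ln(291,000/43,605.2) = 3639.5 × ln(6.674) = 3639.5 × 1.8981 ≈ 6908 m/s.

Δv ≈ 6.91 km/s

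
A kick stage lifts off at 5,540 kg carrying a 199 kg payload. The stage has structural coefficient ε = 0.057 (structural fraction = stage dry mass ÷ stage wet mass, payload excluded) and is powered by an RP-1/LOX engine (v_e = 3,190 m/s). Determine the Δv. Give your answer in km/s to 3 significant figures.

Δv ≈ 7.65 km/s

Stage wet mass = m₀ − payload = 5,540 − 199 = 5,341 kg.
Stage dry mass = ε × stage wet mass = 0.057 × 5,341 = 304.437 kg.
Burnout mass m_f = stage dry + payload = 304.437 + 199 = 503.437 kg.
From the ideal rocket equation, Δv = v_e · ln(5,540/503.437) = 3190.0 × ln(11) = 3190.0 × 2.3983 ≈ 7651 m/s.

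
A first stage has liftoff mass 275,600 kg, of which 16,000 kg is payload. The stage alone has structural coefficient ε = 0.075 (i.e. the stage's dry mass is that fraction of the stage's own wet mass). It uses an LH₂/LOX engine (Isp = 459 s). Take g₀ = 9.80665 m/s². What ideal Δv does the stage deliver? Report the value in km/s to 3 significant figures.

Δv ≈ 9.23 km/s

Stage wet mass = m₀ − payload = 275,600 − 16,000 = 259,600 kg.
Stage dry mass = ε × stage wet mass = 0.075 × 259,600 = 19,470 kg.
Burnout mass m_f = stage dry + payload = 19,470 + 16,000 = 35,470 kg.
v_e = Isp · g₀ = 459 × 9.80665 = 4501.3 m/s.
Δv = v_e · ln(275,600/35,470) = 4501.3 × ln(7.77) = 4501.3 × 2.0503 ≈ 9229 m/s.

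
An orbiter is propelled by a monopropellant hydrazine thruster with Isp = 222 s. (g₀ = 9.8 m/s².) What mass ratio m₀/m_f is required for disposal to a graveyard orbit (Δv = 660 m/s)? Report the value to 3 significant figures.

v_e = Isp · g₀ = 222 × 9.8 = 2175.6 m/s.
Rocket equation: m₀/m_f = exp(Δv / v_e) = exp(660 / 2175.6) = exp(0.3034) = 1.3544.

mass ratio ≈ 1.35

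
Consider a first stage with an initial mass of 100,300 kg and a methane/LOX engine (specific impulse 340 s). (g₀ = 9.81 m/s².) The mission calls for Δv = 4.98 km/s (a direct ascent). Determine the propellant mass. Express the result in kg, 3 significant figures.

propellant mass ≈ 77800 kg

v_e = Isp · g₀ = 340 × 9.81 = 3335.4 m/s.
Rocket equation: m₀/m_f = exp(Δv / v_e) = exp(4980 / 3335.4) = exp(1.4931) = 4.4508.
m_f = 100,300 / 4.4508 = 22,535.3 kg, so propellant = m₀ − m_f = 100,300 − 22,535.3 = 77,764.7 kg.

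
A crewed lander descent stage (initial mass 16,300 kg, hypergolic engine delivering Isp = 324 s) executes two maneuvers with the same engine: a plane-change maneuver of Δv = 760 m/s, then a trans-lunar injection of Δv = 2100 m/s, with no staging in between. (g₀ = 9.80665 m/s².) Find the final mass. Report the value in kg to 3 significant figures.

final mass ≈ 6630 kg

v_e = Isp · g₀ = 324 × 9.80665 = 3177.4 m/s.
After the first burn: m = 16300 × exp(−760/3177.4) = 16300 × 0.78726 = 12,832.3 kg.
After the second burn: m = 12,832.3 × exp(−2100/3177.4) = 12,832.3 × 0.51637 = 6,626.21 kg.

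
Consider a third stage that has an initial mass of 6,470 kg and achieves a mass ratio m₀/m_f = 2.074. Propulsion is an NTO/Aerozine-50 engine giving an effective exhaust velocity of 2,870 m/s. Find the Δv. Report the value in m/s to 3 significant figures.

Using Δv = v_e ln(m₀/m_f): Δv = v_e · ln(2.074) = 2870.0 × 0.7295 ≈ 2093.6 m/s.

Δv ≈ 2090 m/s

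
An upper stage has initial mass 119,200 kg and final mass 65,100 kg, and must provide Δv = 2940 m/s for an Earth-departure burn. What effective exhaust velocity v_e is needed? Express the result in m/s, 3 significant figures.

v_e ≈ 4860 m/s

ln(m₀/m_f) = ln(119200/65100) = ln(1.831) = 0.6049.
By the Tsiolkovsky rocket equation, v_e = Δv / ln(m₀/m_f) = 2940 / 0.6049 = 4860.5 m/s.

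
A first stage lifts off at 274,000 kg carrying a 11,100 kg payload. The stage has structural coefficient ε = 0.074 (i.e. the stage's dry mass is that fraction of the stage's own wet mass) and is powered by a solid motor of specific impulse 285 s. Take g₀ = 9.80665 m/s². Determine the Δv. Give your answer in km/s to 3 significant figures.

Δv ≈ 6.13 km/s

Stage wet mass = m₀ − payload = 274,000 − 11,100 = 262,900 kg.
Stage dry mass = ε × stage wet mass = 0.074 × 262,900 = 19,454.6 kg.
Burnout mass m_f = stage dry + payload = 19,454.6 + 11,100 = 30,554.6 kg.
v_e = Isp · g₀ = 285 × 9.80665 = 2794.9 m/s.
By the Tsiolkovsky rocket equation, Δv = v_e · ln(274,000/30,554.6) = 2794.9 × ln(8.968) = 2794.9 × 2.1936 ≈ 6131 m/s.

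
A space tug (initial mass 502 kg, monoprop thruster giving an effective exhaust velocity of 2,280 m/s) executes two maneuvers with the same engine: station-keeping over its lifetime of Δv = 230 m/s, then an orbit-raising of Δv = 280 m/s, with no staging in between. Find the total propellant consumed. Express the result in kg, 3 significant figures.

After the first burn: m = 502 × exp(−230/2280.0) = 502 × 0.90404 = 453.828 kg.
After the second burn: m = 453.828 × exp(−280/2280.0) = 453.828 × 0.88443 = 401.379 kg.
Total propellant = m₀ − m_final = 502 − 401.379 = 100.621 kg.

total propellant consumed ≈ 101 kg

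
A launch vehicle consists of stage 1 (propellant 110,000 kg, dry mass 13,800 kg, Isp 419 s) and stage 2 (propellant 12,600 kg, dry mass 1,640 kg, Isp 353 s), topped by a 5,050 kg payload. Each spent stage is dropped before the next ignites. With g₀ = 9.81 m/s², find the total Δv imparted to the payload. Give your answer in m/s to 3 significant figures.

Δv ≈ 9690 m/s

Ignition mass of stage 1 = 110,000+13,800 + 12,600+1,640 + 5,050 = 143,090 kg.
Stage 1: m₀ = 143,090 kg, m_f = 143,090 − 110,000 = 33,090 kg; Δv = 419×9.81×ln(4.324) = 4110.4×1.4642 ≈ 6019 m/s.
Stage 2: m₀ = 19,290 kg, m_f = 19,290 − 12,600 = 6,690 kg; Δv = 353×9.81×ln(2.883) = 3462.9×1.0590 ≈ 3667 m/s.
Total Δv = 6019 + 3667 = 9686 m/s.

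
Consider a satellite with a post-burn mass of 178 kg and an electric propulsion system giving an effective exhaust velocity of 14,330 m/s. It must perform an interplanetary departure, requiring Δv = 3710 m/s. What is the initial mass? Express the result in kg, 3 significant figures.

From the ideal rocket equation, m₀/m_f = exp(Δv / v_e) = exp(3710 / 14330.0) = exp(0.2589) = 1.2955.
m₀ = m_f × 1.2955 = 178 × 1.2955 = 230.599 kg.

initial mass ≈ 231 kg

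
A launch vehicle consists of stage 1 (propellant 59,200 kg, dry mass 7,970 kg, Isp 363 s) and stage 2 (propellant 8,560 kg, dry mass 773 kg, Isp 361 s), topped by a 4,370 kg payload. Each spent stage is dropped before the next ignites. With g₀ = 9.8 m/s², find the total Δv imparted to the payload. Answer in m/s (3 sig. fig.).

Δv ≈ 8150 m/s

Ignition mass of stage 1 = 59,200+7,970 + 8,560+773 + 4,370 = 80,873 kg.
Stage 1: m₀ = 80,873 kg, m_f = 80,873 − 59,200 = 21,673 kg; Δv = 363×9.8×ln(3.732) = 3557.4×1.3168 ≈ 4684 m/s.
Stage 2: m₀ = 13,703 kg, m_f = 13,703 − 8,560 = 5,143 kg; Δv = 361×9.8×ln(2.664) = 3537.8×0.9800 ≈ 3467 m/s.
Total Δv = 4684 + 3467 = 8151 m/s.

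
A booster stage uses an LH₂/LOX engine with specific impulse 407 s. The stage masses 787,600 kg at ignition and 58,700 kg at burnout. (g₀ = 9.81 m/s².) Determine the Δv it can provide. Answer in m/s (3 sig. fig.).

v_e = Isp · g₀ = 407 × 9.81 = 3992.7 m/s.
Using Δv = v_e ln(m₀/m_f): Δv = v_e · ln(m₀/m_f) = 3992.7 × ln(13.42) = 3992.7 × 2.5966 ≈ 10367.2 m/s.

Δv ≈ 10400 m/s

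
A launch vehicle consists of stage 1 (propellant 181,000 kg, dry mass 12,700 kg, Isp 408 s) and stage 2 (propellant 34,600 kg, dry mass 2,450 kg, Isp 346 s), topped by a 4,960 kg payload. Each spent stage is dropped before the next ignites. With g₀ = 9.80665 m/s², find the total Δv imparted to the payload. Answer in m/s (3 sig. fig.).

Ignition mass of stage 1 = 181,000+12,700 + 34,600+2,450 + 4,960 = 235,710 kg.
Stage 1: m₀ = 235,710 kg, m_f = 235,710 − 181,000 = 54,710 kg; Δv = 408×9.80665×ln(4.308) = 4001.1×1.4606 ≈ 5844 m/s.
Stage 2: m₀ = 42,010 kg, m_f = 42,010 − 34,600 = 7,410 kg; Δv = 346×9.80665×ln(5.669) = 3393.1×1.7351 ≈ 5887 m/s.
Total Δv = 5844 + 5887 = 11731 m/s.

Δv ≈ 11700 m/s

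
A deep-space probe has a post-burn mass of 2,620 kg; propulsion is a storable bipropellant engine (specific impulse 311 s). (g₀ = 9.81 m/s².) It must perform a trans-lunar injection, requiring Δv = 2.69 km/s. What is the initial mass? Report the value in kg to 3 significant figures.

initial mass ≈ 6330 kg

v_e = Isp · g₀ = 311 × 9.81 = 3050.9 m/s.
By the Tsiolkovsky rocket equation, m₀/m_f = exp(Δv / v_e) = exp(2690 / 3050.9) = exp(0.8817) = 2.4150.
m₀ = m_f × 2.4150 = 2,620 × 2.4150 = 6,327.3 kg.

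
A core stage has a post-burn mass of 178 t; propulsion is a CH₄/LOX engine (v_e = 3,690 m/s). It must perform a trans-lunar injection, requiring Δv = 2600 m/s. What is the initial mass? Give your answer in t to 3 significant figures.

initial mass ≈ 360 t

m₀/m_f = exp(Δv / v_e) = exp(2600 / 3690.0) = exp(0.7046) = 2.0231.
m₀ = m_f × 2.0231 = 178 × 2.0231 = 360.112 t.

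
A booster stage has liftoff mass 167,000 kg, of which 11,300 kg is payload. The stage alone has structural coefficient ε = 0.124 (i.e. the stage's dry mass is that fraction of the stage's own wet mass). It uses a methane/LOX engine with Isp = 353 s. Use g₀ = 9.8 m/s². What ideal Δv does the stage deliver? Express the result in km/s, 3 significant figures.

Stage wet mass = m₀ − payload = 167,000 − 11,300 = 155,700 kg.
Stage dry mass = ε × stage wet mass = 0.124 × 155,700 = 19,306.8 kg.
Burnout mass m_f = stage dry + payload = 19,306.8 + 11,300 = 30,606.8 kg.
v_e = Isp · g₀ = 353 × 9.8 = 3459.4 m/s.
Using Δv = v_e ln(m₀/m_f): Δv = v_e · ln(167,000/30,606.8) = 3459.4 × ln(5.456) = 3459.4 × 1.6968 ≈ 5870 m/s.

Δv ≈ 5.87 km/s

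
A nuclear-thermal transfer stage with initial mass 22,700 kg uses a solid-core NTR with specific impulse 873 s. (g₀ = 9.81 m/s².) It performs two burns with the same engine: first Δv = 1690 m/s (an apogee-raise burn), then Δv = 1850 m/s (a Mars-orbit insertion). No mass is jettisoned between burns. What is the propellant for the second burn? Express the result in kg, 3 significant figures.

propellant for the second burn ≈ 3620 kg

v_e = Isp · g₀ = 873 × 9.81 = 8564.1 m/s.
After the first burn: m = 22700 × exp(−1690/8564.1) = 22700 × 0.82092 = 18,634.9 kg.
After the second burn: m = 18,634.9 × exp(−1850/8564.1) = 18,634.9 × 0.80572 = 15,014.5 kg.
Second-burn propellant = 18,634.9 − 15,014.5 = 3,620.4 kg.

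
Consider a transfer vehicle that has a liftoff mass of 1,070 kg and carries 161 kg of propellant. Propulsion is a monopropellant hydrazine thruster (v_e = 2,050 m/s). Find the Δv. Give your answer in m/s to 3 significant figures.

Δv ≈ 334 m/s

m_f = m₀ − m_prop = 1,070 − 161 = 909 kg.
Δv = v_e · ln(m₀/m_f) = 2050.0 × ln(1.177) = 2050.0 × 0.1631 ≈ 334.3 m/s.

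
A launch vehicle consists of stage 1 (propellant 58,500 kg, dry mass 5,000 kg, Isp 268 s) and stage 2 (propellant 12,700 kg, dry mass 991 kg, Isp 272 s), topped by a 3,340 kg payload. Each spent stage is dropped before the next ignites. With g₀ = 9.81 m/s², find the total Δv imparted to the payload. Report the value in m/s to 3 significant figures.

Ignition mass of stage 1 = 58,500+5,000 + 12,700+991 + 3,340 = 80,531 kg.
Stage 1: m₀ = 80,531 kg, m_f = 80,531 − 58,500 = 22,031 kg; Δv = 268×9.81×ln(3.655) = 2629.1×1.2962 ≈ 3408 m/s.
Stage 2: m₀ = 17,031 kg, m_f = 17,031 − 12,700 = 4,331 kg; Δv = 272×9.81×ln(3.932) = 2668.3×1.3692 ≈ 3654 m/s.
Total Δv = 3408 + 3654 = 7062 m/s.

Δv ≈ 7060 m/s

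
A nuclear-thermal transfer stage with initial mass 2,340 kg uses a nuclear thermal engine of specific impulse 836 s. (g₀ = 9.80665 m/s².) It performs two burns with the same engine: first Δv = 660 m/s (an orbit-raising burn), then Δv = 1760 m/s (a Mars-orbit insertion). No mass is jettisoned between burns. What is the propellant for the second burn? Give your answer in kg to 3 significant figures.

propellant for the second burn ≈ 417 kg

v_e = Isp · g₀ = 836 × 9.80665 = 8198.4 m/s.
After the first burn: m = 2340 × exp(−660/8198.4) = 2340 × 0.92265 = 2,159 kg.
After the second burn: m = 2,159 × exp(−1760/8198.4) = 2,159 × 0.80680 = 1,741.88 kg.
Second-burn propellant = 2,159 − 1,741.88 = 417.12 kg.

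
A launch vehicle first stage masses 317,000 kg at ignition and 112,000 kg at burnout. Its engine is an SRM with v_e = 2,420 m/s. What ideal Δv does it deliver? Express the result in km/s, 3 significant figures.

Δv ≈ 2.52 km/s

Δv = v_e · ln(m₀/m_f) = 2420.0 × ln(2.83) = 2420.0 × 1.0404 ≈ 2517.8 m/s.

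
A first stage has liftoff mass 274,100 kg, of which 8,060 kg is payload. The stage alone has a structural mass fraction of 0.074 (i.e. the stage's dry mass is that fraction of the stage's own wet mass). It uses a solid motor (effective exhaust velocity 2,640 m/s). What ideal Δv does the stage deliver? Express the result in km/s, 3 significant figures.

Stage wet mass = m₀ − payload = 274,100 − 8,060 = 266,040 kg.
Stage dry mass = ε × stage wet mass = 0.074 × 266,040 = 19,687 kg.
Burnout mass m_f = stage dry + payload = 19,687 + 8,060 = 27,747 kg.
Δv = v_e · ln(274,100/27,747) = 2640.0 × ln(9.879) = 2640.0 × 2.2904 ≈ 6047 m/s.

Δv ≈ 6.05 km/s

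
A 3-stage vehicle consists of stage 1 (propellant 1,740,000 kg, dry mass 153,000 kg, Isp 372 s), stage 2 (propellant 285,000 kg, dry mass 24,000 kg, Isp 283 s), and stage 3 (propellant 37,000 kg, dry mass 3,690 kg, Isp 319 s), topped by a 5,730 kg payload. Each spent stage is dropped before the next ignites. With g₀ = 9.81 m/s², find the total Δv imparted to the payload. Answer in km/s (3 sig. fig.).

Δv ≈ 14.9 km/s

Ignition mass of stage 1 = 1,740,000+153,000 + 285,000+24,000 + 37,000+3,690 + 5,730 = 2,248,420 kg.
Stage 1: m₀ = 2,248,420 kg, m_f = 2,248,420 − 1,740,000 = 508,420 kg; Δv = 372×9.81×ln(4.422) = 3649.3×1.4867 ≈ 5425 m/s.
Stage 2: m₀ = 355,420 kg, m_f = 355,420 − 285,000 = 70,420 kg; Δv = 283×9.81×ln(5.047) = 2776.2×1.6188 ≈ 4494 m/s.
Stage 3: m₀ = 46,420 kg, m_f = 46,420 − 37,000 = 9,420 kg; Δv = 319×9.81×ln(4.928) = 3129.4×1.5949 ≈ 4991 m/s.
Total Δv = 5425 + 4494 + 4991 = 14910 m/s.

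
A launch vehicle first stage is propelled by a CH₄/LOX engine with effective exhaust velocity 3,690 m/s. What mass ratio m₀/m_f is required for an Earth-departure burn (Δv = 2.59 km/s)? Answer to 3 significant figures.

m₀/m_f = exp(Δv / v_e) = exp(2590 / 3690.0) = exp(0.7019) = 2.0176.

mass ratio ≈ 2.02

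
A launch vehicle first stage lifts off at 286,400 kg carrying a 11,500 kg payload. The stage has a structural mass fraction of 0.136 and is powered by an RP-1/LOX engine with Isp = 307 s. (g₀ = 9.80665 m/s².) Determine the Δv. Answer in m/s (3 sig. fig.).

Δv ≈ 5320 m/s

Stage wet mass = m₀ − payload = 286,400 − 11,500 = 274,900 kg.
Stage dry mass = ε × stage wet mass = 0.136 × 274,900 = 37,386.4 kg.
Burnout mass m_f = stage dry + payload = 37,386.4 + 11,500 = 48,886.4 kg.
v_e = Isp · g₀ = 307 × 9.80665 = 3010.6 m/s.
Δv = v_e · ln(286,400/48,886.4) = 3010.6 × ln(5.858) = 3010.6 × 1.7679 ≈ 5322 m/s.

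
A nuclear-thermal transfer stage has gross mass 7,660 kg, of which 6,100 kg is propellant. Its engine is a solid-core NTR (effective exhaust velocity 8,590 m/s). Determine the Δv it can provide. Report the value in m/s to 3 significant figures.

m_f = m₀ − m_prop = 7,660 − 6,100 = 1,560 kg.
From the ideal rocket equation, Δv = v_e · ln(m₀/m_f) = 8590.0 × ln(4.91) = 8590.0 × 1.5913 ≈ 13669.5 m/s.

Δv ≈ 13700 m/s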